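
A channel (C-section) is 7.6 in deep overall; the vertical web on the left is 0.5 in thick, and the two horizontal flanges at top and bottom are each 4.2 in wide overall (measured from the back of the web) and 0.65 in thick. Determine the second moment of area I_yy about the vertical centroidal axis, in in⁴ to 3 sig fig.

Split into non-overlapping primitives; take the origin at the lower-left of the bounding box.
Web: 0.5 × 7.6, A = 3.8 in², x = 0.25 in, Ī = 0.079167 in⁴.
Top flange (beyond web): 3.7 × 0.65, A = 2.405 in², x = 2.35 in, Ī = 2.7437 in⁴.
Bottom flange (beyond web): 3.7 × 0.65, A = 2.405 in², x = 2.35 in, Ī = 2.7437 in⁴.
Centroid: x̄ = ΣA·x / ΣA = 1.4232 in.
Transfer each piece to the vertical centroidal axis using Ī + A·d² with d = x − 1.4232:
  web: d = -1.1732 in → contributes +5.3092 in⁴
  top flange (beyond web): d = 0.92683 in → contributes +4.8096 in⁴
  bottom flange (beyond web): d = 0.92683 in → contributes +4.8096 in⁴
Total I = 14.928 in⁴.

I_yy ≈ 14.9 in⁴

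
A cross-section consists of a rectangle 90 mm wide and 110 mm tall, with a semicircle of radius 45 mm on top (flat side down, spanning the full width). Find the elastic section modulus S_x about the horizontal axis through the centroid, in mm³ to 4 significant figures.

Decompose the section into non-overlapping parts with the origin at the bottom-left of its bounding rectangle.
Rectangular body: 90 × 110, A = 9 900 mm², y = 55 mm, Ī = 9 982 500 mm⁴.
Semicircular cap: semicircle r = 45, A = 3180.86 mm², y = 129.099 mm, Ī = 450 072 mm⁴.
Centroid: ȳ = ΣA·y / ΣA = 73.0185 mm.
Transfer each piece to the horizontal axis through the centroid using Ī + A·d² with d = y − 73.0185:
  rectangular body: d = -18.0185 mm → contributes +13 196 695 mm⁴
  semicircular cap: d = 56.0801 mm → contributes +10 453 813 mm⁴
Total I = 23 650 508 mm⁴.
Extreme fibre distance c = 81.9815 mm; S = I/c = 288 486 mm³.

S_x ≈ 2.885 × 10⁵ mm³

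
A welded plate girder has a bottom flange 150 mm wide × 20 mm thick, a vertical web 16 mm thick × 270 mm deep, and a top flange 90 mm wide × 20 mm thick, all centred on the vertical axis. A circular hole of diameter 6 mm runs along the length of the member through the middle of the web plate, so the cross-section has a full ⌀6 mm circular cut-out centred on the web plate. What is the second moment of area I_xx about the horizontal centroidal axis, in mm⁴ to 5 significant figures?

Decompose the section into non-overlapping parts with the origin at the bottom-left of its bounding rectangle.
Bottom plate: 150 × 20, A = 3 000 mm², y = 10 mm, Ī = 100 000 mm⁴.
Web plate: 16 × 270, A = 4 320 mm², y = 155 mm, Ī = 26 244 000 mm⁴.
Top plate: 90 × 20, A = 1 800 mm², y = 300 mm, Ī = 60 000 mm⁴.
Hole (subtracted): ⌀6, A = 28.27433 mm², y = 155 mm, Ī = 63.61725 mm⁴.
Centroid: ȳ = ΣA·y / ΣA = 135.8617 mm.
Transfer each piece to the horizontal centroidal axis using Ī + A·d² with d = y − 135.8617:
  bottom plate: d = -125.8617 mm → contributes +47 623 517 mm⁴
  web plate: d = 19.13828 mm → contributes +27 826 303 mm⁴
  top plate: d = 164.1383 mm → contributes +48 554 475 mm⁴
  hole: d = 19.13828 mm → contributes −10419.76 mm⁴
Total I = 123 993 876 mm⁴.

I_xx ≈ 1.2399 × 10⁸ mm⁴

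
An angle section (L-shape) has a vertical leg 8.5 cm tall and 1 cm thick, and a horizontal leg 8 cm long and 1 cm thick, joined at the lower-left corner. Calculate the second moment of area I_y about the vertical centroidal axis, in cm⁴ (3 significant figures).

Treat the section as a set of non-overlapping primitives; coordinates are from the bounding-box lower-left.
Vertical leg: 1 × 8.5, A = 8.5 cm², x = 0.5 cm, Ī = 0.70833 cm⁴.
Horizontal leg (remainder): 7 × 1, A = 7 cm², x = 4.5 cm, Ī = 28.583 cm⁴.
Centroid: x̄ = ΣA·x / ΣA = 2.3065 cm.
Transfer each piece to the vertical centroidal axis using Ī + A·d² with d = x − 2.3065:
  vertical leg: d = -1.8065 cm → contributes +28.446 cm⁴
  horizontal leg (remainder): d = 2.1935 cm → contributes +62.265 cm⁴
Total I = 90.711 cm⁴.

I_y ≈ 90.7 cm⁴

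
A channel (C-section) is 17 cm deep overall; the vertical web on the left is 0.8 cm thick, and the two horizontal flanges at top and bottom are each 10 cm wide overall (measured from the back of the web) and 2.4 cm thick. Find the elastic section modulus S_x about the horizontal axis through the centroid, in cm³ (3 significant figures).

S_x ≈ 318 cm³

Split into non-overlapping primitives; take the origin at the lower-left of the bounding box.
Web: 0.8 × 17, A = 13.6 cm², y = 8.5 cm, Ī = 327.53 cm⁴.
Top flange (beyond web): 9.2 × 2.4, A = 22.08 cm², y = 15.8 cm, Ī = 10.598 cm⁴.
Bottom flange (beyond web): 9.2 × 2.4, A = 22.08 cm², y = 1.2 cm, Ī = 10.598 cm⁴.
By symmetry the centroid is at mid-height, ȳ = 8.5 cm.
Transfer each piece to the horizontal axis through the centroid using Ī + A·d² with d = y − 8.5:
  web: d = 0 cm → contributes +327.53 cm⁴
  top flange (beyond web): d = 7.3 cm → contributes +1187.2 cm⁴
  bottom flange (beyond web): d = -7.3 cm → contributes +1187.2 cm⁴
Total I = 2 702 cm⁴.
Extreme fibre distance c = 8.5 cm; S = I/c = 317.88 cm³.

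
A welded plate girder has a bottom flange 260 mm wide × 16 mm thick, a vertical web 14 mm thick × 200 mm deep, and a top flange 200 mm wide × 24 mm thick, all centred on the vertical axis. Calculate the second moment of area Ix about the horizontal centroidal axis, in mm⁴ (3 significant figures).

Ix ≈ 1.18 × 10⁸ mm⁴

Break the section into simple shapes (no overlaps), measuring from the bottom-left corner of the bounding box.
Bottom plate: 260 × 16, A = 4 160 mm², y = 8 mm, Ī = 88 747 mm⁴.
Web plate: 14 × 200, A = 2 800 mm², y = 116 mm, Ī = 9 333 333 mm⁴.
Top plate: 200 × 24, A = 4 800 mm², y = 228 mm, Ī = 230 400 mm⁴.
Centroid: ȳ = ΣA·y / ΣA = 123.51 mm.
Transfer each piece to the horizontal centroidal axis using Ī + A·d² with d = y − 123.51:
  bottom plate: d = -115.51 mm → contributes +55 593 993 mm⁴
  web plate: d = -7.5102 mm → contributes +9 491 262 mm⁴
  top plate: d = 104.49 mm → contributes +52 637 364 mm⁴
Total I = 117 722 619 mm⁴.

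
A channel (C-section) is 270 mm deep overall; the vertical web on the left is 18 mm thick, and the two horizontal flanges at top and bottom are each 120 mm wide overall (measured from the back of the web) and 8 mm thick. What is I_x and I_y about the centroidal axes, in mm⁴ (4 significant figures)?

Treat the section as a set of non-overlapping primitives; coordinates are from the bounding-box lower-left.
Web: 18 × 270, A = 4 860 mm², y = 135 mm, Ī = 29 524 500 mm⁴.
Top flange (beyond web): 102 × 8, A = 816 mm², y = 266 mm, Ī = 4 352 mm⁴.
Bottom flange (beyond web): 102 × 8, A = 816 mm², y = 4 mm, Ī = 4 352 mm⁴.
By symmetry the centroid is at mid-height, ȳ = 135 mm.
Transfer each piece to the centroidal x-axis using Ī + A·d² with d = y − 135:
  web: d = 0 mm → contributes +29 524 500 mm⁴
  top flange (beyond web): d = 131 mm → contributes +14 007 728 mm⁴
  bottom flange (beyond web): d = -131 mm → contributes +14 007 728 mm⁴
Total I = 57 539 956 mm⁴.
For the y-axis: x̄ = 24.0832 mm.
Repeating about the centroidal y-axis gives I_y = 5 944 419 mm⁴.

I_x ≈ 5.754 × 10⁷ mm⁴, I_y ≈ 5.944 × 10⁶ mm⁴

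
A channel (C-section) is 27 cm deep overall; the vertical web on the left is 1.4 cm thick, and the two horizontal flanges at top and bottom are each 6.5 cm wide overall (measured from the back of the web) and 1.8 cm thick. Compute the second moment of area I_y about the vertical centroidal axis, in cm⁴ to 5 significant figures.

Decompose the section into non-overlapping parts with the origin at the bottom-left of its bounding rectangle.
Web: 1.4 × 27, A = 37.8 cm², x = 0.7 cm, Ī = 6.174 cm⁴.
Top flange (beyond web): 5.1 × 1.8, A = 9.18 cm², x = 3.95 cm, Ī = 19.89765 cm⁴.
Bottom flange (beyond web): 5.1 × 1.8, A = 9.18 cm², x = 3.95 cm, Ī = 19.89765 cm⁴.
Centroid: x̄ = ΣA·x / ΣA = 1.7625 cm.
Transfer each piece to the vertical centroidal axis using Ī + A·d² with d = x − 1.7625:
  web: d = -1.0625 cm → contributes +48.84666 cm⁴
  top flange (beyond web): d = 2.1875 cm → contributes +63.82538 cm⁴
  bottom flange (beyond web): d = 2.1875 cm → contributes +63.82538 cm⁴
Total I = 176.4974 cm⁴.

I_y ≈ 176.50 cm⁴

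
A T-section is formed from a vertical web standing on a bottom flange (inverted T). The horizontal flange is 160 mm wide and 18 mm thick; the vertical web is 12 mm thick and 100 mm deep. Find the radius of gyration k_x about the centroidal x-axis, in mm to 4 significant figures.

Break the section into simple shapes (no overlaps), measuring from the bottom-left corner of the bounding box.
Flange: 160 × 18, A = 2 880 mm², y = 9 mm, Ī = 77 760 mm⁴.
Web: 12 × 100, A = 1 200 mm², y = 68 mm, Ī = 1 000 000 mm⁴.
Centroid: ȳ = ΣA·y / ΣA = 26.3529 mm.
Transfer each piece to the centroidal x-axis using Ī + A·d² with d = y − 26.3529:
  flange: d = -17.3529 mm → contributes +944 999 mm⁴
  web: d = 41.6471 mm → contributes +3 081 373 mm⁴
Total I = 4 026 372 mm⁴.
Radius of gyration: k = √(I/A) = √(4 026 372 / 4 080) = 31.4143 mm.

k_x ≈ 31.41 mm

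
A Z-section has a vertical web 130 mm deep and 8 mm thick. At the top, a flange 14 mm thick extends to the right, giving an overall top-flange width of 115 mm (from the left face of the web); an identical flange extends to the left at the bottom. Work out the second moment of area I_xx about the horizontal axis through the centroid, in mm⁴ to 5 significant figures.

Treat the section as a set of non-overlapping primitives; coordinates are from the bounding-box lower-left.
Web: 8 × 130, A = 1 040 mm², y = 65 mm, Ī = 1 464 667 mm⁴.
Top flange (beyond web): 107 × 14, A = 1 498 mm², y = 123 mm, Ī = 24467.33 mm⁴.
Bottom flange (beyond web): 107 × 14, A = 1 498 mm², y = 7 mm, Ī = 24467.33 mm⁴.
Centroid: ȳ = ΣA·y / ΣA = 65 mm.
Transfer each piece to the horizontal axis through the centroid using Ī + A·d² with d = y − 65:
  web: d = 0 mm → contributes +1 464 667 mm⁴
  top flange (beyond web): d = 58 mm → contributes +5 063 739 mm⁴
  bottom flange (beyond web): d = -58 mm → contributes +5 063 739 mm⁴
Total I = 11 592 145 mm⁴.

I_xx ≈ 1.1592 × 10⁷ mm⁴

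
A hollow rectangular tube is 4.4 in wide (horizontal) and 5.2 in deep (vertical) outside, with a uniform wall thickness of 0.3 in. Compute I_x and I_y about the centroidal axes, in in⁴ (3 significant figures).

I_x ≈ 20.7 in⁴, I_y ≈ 15.9 in⁴

Split into non-overlapping primitives; take the origin at the lower-left of the bounding box.
Outer rectangle: 4.4 × 5.2, A = 22.88 in², y = 2.6 in, Ī = 51.556 in⁴.
Inner void (subtracted): 3.8 × 4.6, A = 17.48 in², y = 2.6 in, Ī = 30.823 in⁴.
By symmetry the centroid is at mid-height, ȳ = 2.6 in.
All pieces are centred on the centroidal x-axis, so I = ΣĪ (holes subtracted) = 20.733 in⁴.
Repeating about the centroidal y-axis gives I_y = 15.879 in⁴.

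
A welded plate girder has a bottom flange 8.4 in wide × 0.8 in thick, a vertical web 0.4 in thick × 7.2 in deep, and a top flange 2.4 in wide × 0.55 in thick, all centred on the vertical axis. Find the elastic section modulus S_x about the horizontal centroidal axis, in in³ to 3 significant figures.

Break the section into simple shapes (no overlaps), measuring from the bottom-left corner of the bounding box.
Bottom plate: 8.4 × 0.8, A = 6.72 in², y = 0.4 in, Ī = 0.3584 in⁴.
Web plate: 0.4 × 7.2, A = 2.88 in², y = 4.4 in, Ī = 12.442 in⁴.
Top plate: 2.4 × 0.55, A = 1.32 in², y = 8.275 in, Ī = 0.033275 in⁴.
Centroid: ȳ = ΣA·y / ΣA = 2.4069 in.
Transfer each piece to the horizontal centroidal axis using Ī + A·d² with d = y − 2.4069:
  bottom plate: d = -2.0069 in → contributes +27.423 in⁴
  web plate: d = 1.9931 in → contributes +23.883 in⁴
  top plate: d = 5.8681 in → contributes +45.487 in⁴
Total I = 96.793 in⁴.
Extreme fibre distance c = 6.1431 in; S = I/c = 15.756 in³.

S_x ≈ 15.8 in³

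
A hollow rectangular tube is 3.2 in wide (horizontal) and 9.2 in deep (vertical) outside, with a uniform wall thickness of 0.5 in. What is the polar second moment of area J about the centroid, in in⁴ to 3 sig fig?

Treat the section as a set of non-overlapping primitives; coordinates are from the bounding-box lower-left.
Outer rectangle: 3.2 × 9.2, A = 29.44 in², y = 4.6 in, Ī = 207.65 in⁴.
Inner void (subtracted): 2.2 × 8.2, A = 18.04 in², y = 4.6 in, Ī = 101.08 in⁴.
By symmetry the centroid is at mid-height, ȳ = 4.6 in.
All pieces are centred on the centroidal x-axis, so I = ΣĪ (holes subtracted) = 106.57 in⁴.
Repeating about the centroidal y-axis gives I_y = 17.846 in⁴.
Polar second moment: J = I_x + I_y = 124.41 in⁴.

J ≈ 124 in⁴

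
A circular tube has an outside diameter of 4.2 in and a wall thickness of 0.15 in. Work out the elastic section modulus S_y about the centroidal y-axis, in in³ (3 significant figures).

Decompose the section into non-overlapping parts with the origin at the bottom-left of its bounding rectangle.
Outer circle: ⌀4.2, A = 13.854 in², x = 2.1 in, Ī = 15.275 in⁴.
Bore (subtracted): ⌀3.9, A = 11.946 in², x = 2.1 in, Ī = 11.356 in⁴.
By symmetry the centroid is at mid-width, x̄ = 2.1 in.
All pieces are centred on the centroidal y-axis, so I = ΣĪ (holes subtracted) = 3.9184 in⁴.
Extreme fibre distance c = 2.1 in; S = I/c = 1.8659 in³.

S_y ≈ 1.87 in³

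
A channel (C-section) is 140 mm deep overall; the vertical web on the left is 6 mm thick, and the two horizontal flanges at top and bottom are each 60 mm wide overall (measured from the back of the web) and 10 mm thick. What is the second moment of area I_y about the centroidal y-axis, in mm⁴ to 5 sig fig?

I_y ≈ 6.9021 × 10⁵ mm⁴

Break the section into simple shapes (no overlaps), measuring from the bottom-left corner of the bounding box.
Web: 6 × 140, A = 840 mm², x = 3 mm, Ī = 2 520 mm⁴.
Top flange (beyond web): 54 × 10, A = 540 mm², x = 33 mm, Ī = 131 220 mm⁴.
Bottom flange (beyond web): 54 × 10, A = 540 mm², x = 33 mm, Ī = 131 220 mm⁴.
Centroid: x̄ = ΣA·x / ΣA = 19.875 mm.
Transfer each piece to the centroidal y-axis using Ī + A·d² with d = x − 19.875:
  web: d = -16.875 mm → contributes +241723.1 mm⁴
  top flange (beyond web): d = 13.125 mm → contributes +224243.4 mm⁴
  bottom flange (beyond web): d = 13.125 mm → contributes +224243.4 mm⁴
Total I = 690 210 mm⁴.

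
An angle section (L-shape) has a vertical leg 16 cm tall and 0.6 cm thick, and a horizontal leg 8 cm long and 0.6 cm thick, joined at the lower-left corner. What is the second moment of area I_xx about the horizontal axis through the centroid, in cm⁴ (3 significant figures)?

Treat the section as a set of non-overlapping primitives; coordinates are from the bounding-box lower-left.
Vertical leg: 0.6 × 16, A = 9.6 cm², y = 8 cm, Ī = 204.8 cm⁴.
Horizontal leg (remainder): 7.4 × 0.6, A = 4.44 cm², y = 0.3 cm, Ī = 0.1332 cm⁴.
Centroid: ȳ = ΣA·y / ΣA = 5.565 cm.
Transfer each piece to the horizontal axis through the centroid using Ī + A·d² with d = y − 5.565:
  vertical leg: d = 2.435 cm → contributes +261.72 cm⁴
  horizontal leg (remainder): d = -5.265 cm → contributes +123.21 cm⁴
Total I = 384.93 cm⁴.

I_xx ≈ 385 cm⁴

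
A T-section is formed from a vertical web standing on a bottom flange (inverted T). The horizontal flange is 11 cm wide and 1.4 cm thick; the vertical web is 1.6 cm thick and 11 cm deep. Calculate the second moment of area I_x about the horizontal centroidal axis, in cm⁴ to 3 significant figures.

I_x ≈ 496 cm⁴

Decompose the section into non-overlapping parts with the origin at the bottom-left of its bounding rectangle.
Flange: 11 × 1.4, A = 15.4 cm², y = 0.7 cm, Ī = 2.5153 cm⁴.
Web: 1.6 × 11, A = 17.6 cm², y = 6.9 cm, Ī = 177.47 cm⁴.
Centroid: ȳ = ΣA·y / ΣA = 4.0067 cm.
Transfer each piece to the horizontal centroidal axis using Ī + A·d² with d = y − 4.0067:
  flange: d = -3.3067 cm → contributes +170.9 cm⁴
  web: d = 2.8933 cm → contributes +324.8 cm⁴
Total I = 495.7 cm⁴.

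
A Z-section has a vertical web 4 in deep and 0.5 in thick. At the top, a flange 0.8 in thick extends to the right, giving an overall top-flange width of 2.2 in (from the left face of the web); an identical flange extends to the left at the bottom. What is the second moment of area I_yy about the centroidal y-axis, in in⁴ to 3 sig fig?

Treat the section as a set of non-overlapping primitives; coordinates are from the bounding-box lower-left.
Web: 0.5 × 4, A = 2 in², x = 1.95 in, Ī = 0.041667 in⁴.
Top flange (beyond web): 1.7 × 0.8, A = 1.36 in², x = 3.05 in, Ī = 0.32753 in⁴.
Bottom flange (beyond web): 1.7 × 0.8, A = 1.36 in², x = 0.85 in, Ī = 0.32753 in⁴.
Centroid: x̄ = ΣA·x / ΣA = 1.95 in.
Transfer each piece to the centroidal y-axis using Ī + A·d² with d = x − 1.95:
  web: d = 0 in → contributes +0.041667 in⁴
  top flange (beyond web): d = 1.1 in → contributes +1.9731 in⁴
  bottom flange (beyond web): d = -1.1 in → contributes +1.9731 in⁴
Total I = 3.9879 in⁴.

I_yy ≈ 3.99 in⁴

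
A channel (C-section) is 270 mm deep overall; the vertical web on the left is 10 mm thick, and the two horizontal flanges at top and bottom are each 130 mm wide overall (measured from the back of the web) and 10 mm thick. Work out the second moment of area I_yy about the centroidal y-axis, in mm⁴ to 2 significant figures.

I_yy ≈ 8.3 × 10⁶ mm⁴

Decompose the section into non-overlapping parts with the origin at the bottom-left of its bounding rectangle.
Web: 10 × 270, A = 2 700 mm², x = 5 mm, Ī = 22 500 mm⁴.
Top flange (beyond web): 120 × 10, A = 1 200 mm², x = 70 mm, Ī = 1 440 000 mm⁴.
Bottom flange (beyond web): 120 × 10, A = 1 200 mm², x = 70 mm, Ī = 1 440 000 mm⁴.
Centroid: x̄ = ΣA·x / ΣA = 35.59 mm.
Transfer each piece to the centroidal y-axis using Ī + A·d² with d = x − 35.59:
  web: d = -30.59 mm → contributes +2 548 728 mm⁴
  top flange (beyond web): d = 34.41 mm → contributes +2 861 003 mm⁴
  bottom flange (beyond web): d = 34.41 mm → contributes +2 861 003 mm⁴
Total I = 8 270 735 mm⁴.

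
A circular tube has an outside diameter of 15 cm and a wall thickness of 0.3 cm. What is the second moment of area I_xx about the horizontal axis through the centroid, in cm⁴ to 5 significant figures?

Treat the section as a set of non-overlapping primitives; coordinates are from the bounding-box lower-left.
Outer circle: ⌀15, A = 176.7146 cm², y = 7.5 cm, Ī = 2485.049 cm⁴.
Bore (subtracted): ⌀14.4, A = 162.8602 cm², y = 7.5 cm, Ī = 2110.668 cm⁴.
By symmetry the centroid is at mid-height, ȳ = 7.5 cm.
All pieces are centred on the horizontal axis through the centroid, so I = ΣĪ (holes subtracted) = 374.3812 cm⁴.

I_xx ≈ 374.38 cm⁴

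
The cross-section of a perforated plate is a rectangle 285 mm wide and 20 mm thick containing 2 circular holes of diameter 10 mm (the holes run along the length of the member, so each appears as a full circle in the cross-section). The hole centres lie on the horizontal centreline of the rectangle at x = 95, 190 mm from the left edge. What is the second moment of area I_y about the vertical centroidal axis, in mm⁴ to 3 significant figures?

Split into non-overlapping primitives; take the origin at the lower-left of the bounding box.
Plate: 285 × 20, A = 5 700 mm², x = 142.5 mm, Ī = 38 581 875 mm⁴.
Hole 1 (subtracted): ⌀10, A = 78.54 mm², x = 95 mm, Ī = 490.87 mm⁴.
Hole 2 (subtracted): ⌀10, A = 78.54 mm², x = 190 mm, Ī = 490.87 mm⁴.
By symmetry the centroid is at mid-width, x̄ = 142.5 mm.
Transfer each piece to the vertical centroidal axis using Ī + A·d² with d = x − 142.5:
  plate: d = 0 mm → contributes +38 581 875 mm⁴
  hole 1: d = -47.5 mm → contributes −177 696 mm⁴
  hole 2: d = 47.5 mm → contributes −177 696 mm⁴
Total I = 38 226 482 mm⁴.

I_y ≈ 3.82 × 10⁷ mm⁴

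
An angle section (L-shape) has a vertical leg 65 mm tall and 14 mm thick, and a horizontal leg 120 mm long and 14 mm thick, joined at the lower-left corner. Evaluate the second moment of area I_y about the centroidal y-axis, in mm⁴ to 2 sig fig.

I_y ≈ 3.4 × 10⁶ mm⁴

Treat the section as a set of non-overlapping primitives; coordinates are from the bounding-box lower-left.
Vertical leg: 14 × 65, A = 910 mm², x = 7 mm, Ī = 14 863 mm⁴.
Horizontal leg (remainder): 106 × 14, A = 1 484 mm², x = 67 mm, Ī = 1 389 519 mm⁴.
Centroid: x̄ = ΣA·x / ΣA = 44.19 mm.
Transfer each piece to the centroidal y-axis using Ī + A·d² with d = x − 44.19:
  vertical leg: d = -37.19 mm → contributes +1 273 683 mm⁴
  horizontal leg (remainder): d = 22.81 mm → contributes +2 161 436 mm⁴
Total I = 3 435 119 mm⁴.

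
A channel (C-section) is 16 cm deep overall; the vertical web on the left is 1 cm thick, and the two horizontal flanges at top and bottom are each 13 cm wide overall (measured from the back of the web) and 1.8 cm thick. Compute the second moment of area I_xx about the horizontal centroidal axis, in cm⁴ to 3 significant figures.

I_xx ≈ 2530 cm⁴

Split into non-overlapping primitives; take the origin at the lower-left of the bounding box.
Web: 1 × 16, A = 16 cm², y = 8 cm, Ī = 341.33 cm⁴.
Top flange (beyond web): 12 × 1.8, A = 21.6 cm², y = 15.1 cm, Ī = 5.832 cm⁴.
Bottom flange (beyond web): 12 × 1.8, A = 21.6 cm², y = 0.9 cm, Ī = 5.832 cm⁴.
By symmetry the centroid is at mid-height, ȳ = 8 cm.
Transfer each piece to the horizontal centroidal axis using Ī + A·d² with d = y − 8:
  web: d = 0 cm → contributes +341.33 cm⁴
  top flange (beyond web): d = 7.1 cm → contributes +1094.7 cm⁴
  bottom flange (beyond web): d = -7.1 cm → contributes +1094.7 cm⁴
Total I = 2530.7 cm⁴.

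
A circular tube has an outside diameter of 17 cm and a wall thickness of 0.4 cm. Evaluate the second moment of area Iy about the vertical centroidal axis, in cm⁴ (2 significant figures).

Decompose the section into non-overlapping parts with the origin at the bottom-left of its bounding rectangle.
Outer circle: ⌀17, A = 227 cm², x = 8.5 cm, Ī = 4 100 cm⁴.
Bore (subtracted): ⌀16.2, A = 206.1 cm², x = 8.5 cm, Ī = 3 381 cm⁴.
By symmetry the centroid is at mid-width, x̄ = 8.5 cm.
All pieces are centred on the vertical centroidal axis, so I = ΣĪ (holes subtracted) = 718.9 cm⁴.

Iy ≈ 720 cm⁴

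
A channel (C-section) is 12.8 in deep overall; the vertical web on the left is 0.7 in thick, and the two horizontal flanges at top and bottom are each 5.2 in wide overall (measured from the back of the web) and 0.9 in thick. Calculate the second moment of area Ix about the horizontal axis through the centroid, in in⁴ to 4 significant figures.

Break the section into simple shapes (no overlaps), measuring from the bottom-left corner of the bounding box.
Web: 0.7 × 12.8, A = 8.96 in², y = 6.4 in, Ī = 122.334 in⁴.
Top flange (beyond web): 4.5 × 0.9, A = 4.05 in², y = 12.35 in, Ī = 0.273375 in⁴.
Bottom flange (beyond web): 4.5 × 0.9, A = 4.05 in², y = 0.45 in, Ī = 0.273375 in⁴.
By symmetry the centroid is at mid-height, ȳ = 6.4 in.
Transfer each piece to the horizontal axis through the centroid using Ī + A·d² with d = y − 6.4:
  web: d = 0 in → contributes +122.334 in⁴
  top flange (beyond web): d = 5.95 in → contributes +143.654 in⁴
  bottom flange (beyond web): d = -5.95 in → contributes +143.654 in⁴
Total I = 409.641 in⁴.

Ix ≈ 409.6 in⁴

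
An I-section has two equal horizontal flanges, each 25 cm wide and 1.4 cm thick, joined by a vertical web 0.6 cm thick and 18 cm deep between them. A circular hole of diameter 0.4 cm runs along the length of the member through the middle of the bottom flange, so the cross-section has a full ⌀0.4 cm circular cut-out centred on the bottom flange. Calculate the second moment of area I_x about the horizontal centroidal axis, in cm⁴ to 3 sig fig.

Split into non-overlapping primitives; take the origin at the lower-left of the bounding box.
Bottom flange: 25 × 1.4, A = 35 cm², y = 0.7 cm, Ī = 5.7167 cm⁴.
Web: 0.6 × 18, A = 10.8 cm², y = 10.4 cm, Ī = 291.6 cm⁴.
Top flange: 25 × 1.4, A = 35 cm², y = 20.1 cm, Ī = 5.7167 cm⁴.
Hole (subtracted): ⌀0.4, A = 0.12566 cm², y = 0.7 cm, Ī = 0.0012566 cm⁴.
Centroid: ȳ = ΣA·y / ΣA = 10.415 cm.
Transfer each piece to the horizontal centroidal axis using Ī + A·d² with d = y − 10.415:
  bottom flange: d = -9.7151 cm → contributes +3309.1 cm⁴
  web: d = -0.015109 cm → contributes +291.6 cm⁴
  top flange: d = 9.6849 cm → contributes +3288.6 cm⁴
  hole: d = -9.7151 cm → contributes −11.862 cm⁴
Total I = 6877.5 cm⁴.

I_x ≈ 6880 cm⁴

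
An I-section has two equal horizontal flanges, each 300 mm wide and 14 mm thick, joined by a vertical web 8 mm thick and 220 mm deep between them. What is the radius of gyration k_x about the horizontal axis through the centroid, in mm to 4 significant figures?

k_x ≈ 109.7 mm

Split into non-overlapping primitives; take the origin at the lower-left of the bounding box.
Bottom flange: 300 × 14, A = 4 200 mm², y = 7 mm, Ī = 68 600 mm⁴.
Web: 8 × 220, A = 1 760 mm², y = 124 mm, Ī = 7 098 667 mm⁴.
Top flange: 300 × 14, A = 4 200 mm², y = 241 mm, Ī = 68 600 mm⁴.
By symmetry the centroid is at mid-height, ȳ = 124 mm.
Transfer each piece to the horizontal axis through the centroid using Ī + A·d² with d = y − 124:
  bottom flange: d = -117 mm → contributes +57 562 400 mm⁴
  web: d = 0 mm → contributes +7 098 667 mm⁴
  top flange: d = 117 mm → contributes +57 562 400 mm⁴
Total I = 122 223 467 mm⁴.
Radius of gyration: k = √(I/A) = √(122 223 467 / 10 160) = 109.681 mm.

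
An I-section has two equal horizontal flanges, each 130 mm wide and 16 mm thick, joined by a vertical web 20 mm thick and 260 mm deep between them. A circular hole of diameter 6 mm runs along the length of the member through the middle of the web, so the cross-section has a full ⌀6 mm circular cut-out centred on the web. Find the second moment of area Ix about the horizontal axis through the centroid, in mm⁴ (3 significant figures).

Break the section into simple shapes (no overlaps), measuring from the bottom-left corner of the bounding box.
Bottom flange: 130 × 16, A = 2 080 mm², y = 8 mm, Ī = 44 373 mm⁴.
Web: 20 × 260, A = 5 200 mm², y = 146 mm, Ī = 29 293 333 mm⁴.
Top flange: 130 × 16, A = 2 080 mm², y = 284 mm, Ī = 44 373 mm⁴.
Hole (subtracted): ⌀6, A = 28.274 mm², y = 146 mm, Ī = 63.617 mm⁴.
By symmetry the centroid is at mid-height, ȳ = 146 mm.
Transfer each piece to the horizontal axis through the centroid using Ī + A·d² with d = y − 146:
  bottom flange: d = -138 mm → contributes +39 655 893 mm⁴
  web: d = 0 mm → contributes +29 293 333 mm⁴
  top flange: d = 138 mm → contributes +39 655 893 mm⁴
  hole: d = 0 mm → contributes −63.617 mm⁴
Total I = 108 605 056 mm⁴.

Ix ≈ 1.09 × 10⁸ mm⁴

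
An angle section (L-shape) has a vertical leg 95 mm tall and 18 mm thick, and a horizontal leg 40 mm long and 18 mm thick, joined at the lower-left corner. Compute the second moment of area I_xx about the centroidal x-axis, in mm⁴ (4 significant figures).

Split into non-overlapping primitives; take the origin at the lower-left of the bounding box.
Vertical leg: 18 × 95, A = 1 710 mm², y = 47.5 mm, Ī = 1 286 063 mm⁴.
Horizontal leg (remainder): 22 × 18, A = 396 mm², y = 9 mm, Ī = 10 692 mm⁴.
Centroid: ȳ = ΣA·y / ΣA = 40.2607 mm.
Transfer each piece to the centroidal x-axis using Ī + A·d² with d = y − 40.2607:
  vertical leg: d = 7.23932 mm → contributes +1 375 680 mm⁴
  horizontal leg (remainder): d = -31.2607 mm → contributes +397 675 mm⁴
Total I = 1 773 355 mm⁴.

I_xx ≈ 1.773 × 10⁶ mm⁴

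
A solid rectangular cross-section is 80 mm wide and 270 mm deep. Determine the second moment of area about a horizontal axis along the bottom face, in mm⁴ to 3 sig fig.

The section: 80 × 270, A = 21 600 mm², y = 135 mm, Ī = 131 220 000 mm⁴.
Transfer it to the base of the section using Ī + A·d² with d = y − 0:
  the section: d = 135 mm → contributes +524 880 000 mm⁴
Total I = 524 880 000 mm⁴.

I_base ≈ 5.25 × 10⁸ mm⁴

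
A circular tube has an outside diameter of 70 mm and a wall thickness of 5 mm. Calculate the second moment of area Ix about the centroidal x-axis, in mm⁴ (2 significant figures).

Split into non-overlapping primitives; take the origin at the lower-left of the bounding box.
Outer circle: ⌀70, A = 3 848 mm², y = 35 mm, Ī = 1 178 588 mm⁴.
Bore (subtracted): ⌀60, A = 2 827 mm², y = 35 mm, Ī = 636 173 mm⁴.
By symmetry the centroid is at mid-height, ȳ = 35 mm.
All pieces are centred on the centroidal x-axis, so I = ΣĪ (holes subtracted) = 542 416 mm⁴.

Ix ≈ 5.4 × 10⁵ mm⁴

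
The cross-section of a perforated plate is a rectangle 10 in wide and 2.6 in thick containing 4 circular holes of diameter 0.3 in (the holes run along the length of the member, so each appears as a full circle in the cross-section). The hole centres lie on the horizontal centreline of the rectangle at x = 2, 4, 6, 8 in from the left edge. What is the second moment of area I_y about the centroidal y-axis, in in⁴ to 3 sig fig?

I_y ≈ 215 in⁴

Treat the section as a set of non-overlapping primitives; coordinates are from the bounding-box lower-left.
Plate: 10 × 2.6, A = 26 in², x = 5 in, Ī = 216.67 in⁴.
Hole 1 (subtracted): ⌀0.3, A = 0.070686 in², x = 2 in, Ī = 0.00039761 in⁴.
Hole 2 (subtracted): ⌀0.3, A = 0.070686 in², x = 4 in, Ī = 0.00039761 in⁴.
Hole 3 (subtracted): ⌀0.3, A = 0.070686 in², x = 6 in, Ī = 0.00039761 in⁴.
Hole 4 (subtracted): ⌀0.3, A = 0.070686 in², x = 8 in, Ī = 0.00039761 in⁴.
By symmetry the centroid is at mid-width, x̄ = 5 in.
Transfer each piece to the centroidal y-axis using Ī + A·d² with d = x − 5:
  plate: d = 0 in → contributes +216.67 in⁴
  hole 1: d = -3 in → contributes −0.63657 in⁴
  hole 2: d = -1 in → contributes −0.071083 in⁴
  hole 3: d = 1 in → contributes −0.071083 in⁴
  hole 4: d = 3 in → contributes −0.63657 in⁴
Total I = 215.25 in⁴.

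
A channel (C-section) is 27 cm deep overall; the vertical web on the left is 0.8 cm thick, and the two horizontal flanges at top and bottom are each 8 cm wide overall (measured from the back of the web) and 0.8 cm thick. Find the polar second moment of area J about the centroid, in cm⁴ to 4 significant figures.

J ≈ 3461 cm⁴

Treat the section as a set of non-overlapping primitives; coordinates are from the bounding-box lower-left.
Web: 0.8 × 27, A = 21.6 cm², y = 13.5 cm, Ī = 1312.2 cm⁴.
Top flange (beyond web): 7.2 × 0.8, A = 5.76 cm², y = 26.6 cm, Ī = 0.3072 cm⁴.
Bottom flange (beyond web): 7.2 × 0.8, A = 5.76 cm², y = 0.4 cm, Ī = 0.3072 cm⁴.
By symmetry the centroid is at mid-height, ȳ = 13.5 cm.
Transfer each piece to the centroidal x-axis using Ī + A·d² with d = y − 13.5:
  web: d = 0 cm → contributes +1312.2 cm⁴
  top flange (beyond web): d = 13.1 cm → contributes +988.781 cm⁴
  bottom flange (beyond web): d = -13.1 cm → contributes +988.781 cm⁴
Total I = 3289.76 cm⁴.
For the y-axis: x̄ = 1.7913 cm.
Repeating about the centroidal y-axis gives I_y = 171.127 cm⁴.
Polar second moment: J = I_x + I_y = 3460.89 cm⁴.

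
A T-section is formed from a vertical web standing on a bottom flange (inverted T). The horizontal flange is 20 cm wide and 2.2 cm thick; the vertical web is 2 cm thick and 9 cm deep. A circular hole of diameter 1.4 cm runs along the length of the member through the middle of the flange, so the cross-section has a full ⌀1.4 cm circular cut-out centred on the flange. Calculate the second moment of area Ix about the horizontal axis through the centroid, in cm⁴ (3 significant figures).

Ix ≈ 535 cm⁴

Split into non-overlapping primitives; take the origin at the lower-left of the bounding box.
Flange: 20 × 2.2, A = 44 cm², y = 1.1 cm, Ī = 17.747 cm⁴.
Web: 2 × 9, A = 18 cm², y = 6.7 cm, Ī = 121.5 cm⁴.
Hole (subtracted): ⌀1.4, A = 1.5394 cm², y = 1.1 cm, Ī = 0.18857 cm⁴.
Centroid: ȳ = ΣA·y / ΣA = 2.7672 cm.
Transfer each piece to the horizontal axis through the centroid using Ī + A·d² with d = y − 2.7672:
  flange: d = -1.6672 cm → contributes +140.05 cm⁴
  web: d = 3.9328 cm → contributes +399.9 cm⁴
  hole: d = -1.6672 cm → contributes −4.4674 cm⁴
Total I = 535.48 cm⁴.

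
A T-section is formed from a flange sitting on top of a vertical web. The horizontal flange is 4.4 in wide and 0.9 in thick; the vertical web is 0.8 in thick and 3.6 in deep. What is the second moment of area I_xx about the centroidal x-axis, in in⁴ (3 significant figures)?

I_xx ≈ 11.8 in⁴

Treat the section as a set of non-overlapping primitives; coordinates are from the bounding-box lower-left.
Flange: 4.4 × 0.9, A = 3.96 in², y = 4.05 in, Ī = 0.2673 in⁴.
Web: 0.8 × 3.6, A = 2.88 in², y = 1.8 in, Ī = 3.1104 in⁴.
Centroid: ȳ = ΣA·y / ΣA = 3.1026 in.
Transfer each piece to the centroidal x-axis using Ī + A·d² with d = y − 3.1026:
  flange: d = 0.94737 in → contributes +3.8214 in⁴
  web: d = -1.3026 in → contributes +7.9973 in⁴
Total I = 11.819 in⁴.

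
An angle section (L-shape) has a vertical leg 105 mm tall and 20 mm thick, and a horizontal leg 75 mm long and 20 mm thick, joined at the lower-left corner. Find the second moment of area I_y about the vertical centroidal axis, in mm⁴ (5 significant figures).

Decompose the section into non-overlapping parts with the origin at the bottom-left of its bounding rectangle.
Vertical leg: 20 × 105, A = 2 100 mm², x = 10 mm, Ī = 70 000 mm⁴.
Horizontal leg (remainder): 55 × 20, A = 1 100 mm², x = 47.5 mm, Ī = 277291.7 mm⁴.
Centroid: x̄ = ΣA·x / ΣA = 22.89063 mm.
Transfer each piece to the vertical centroidal axis using Ī + A·d² with d = x − 22.89063:
  vertical leg: d = -12.89063 mm → contributes +418953.2 mm⁴
  horizontal leg (remainder): d = 24.60938 mm → contributes +943475.1 mm⁴
Total I = 1 362 428 mm⁴.

I_y ≈ 1.3624 × 10⁶ mm⁴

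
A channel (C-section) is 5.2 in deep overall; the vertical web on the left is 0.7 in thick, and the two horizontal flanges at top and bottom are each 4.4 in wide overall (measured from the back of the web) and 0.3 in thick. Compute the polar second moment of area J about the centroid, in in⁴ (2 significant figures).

J ≈ 31 in⁴

Decompose the section into non-overlapping parts with the origin at the bottom-left of its bounding rectangle.
Web: 0.7 × 5.2, A = 3.64 in², y = 2.6 in, Ī = 8.202 in⁴.
Top flange (beyond web): 3.7 × 0.3, A = 1.11 in², y = 5.05 in, Ī = 0.008325 in⁴.
Bottom flange (beyond web): 3.7 × 0.3, A = 1.11 in², y = 0.15 in, Ī = 0.008325 in⁴.
By symmetry the centroid is at mid-height, ȳ = 2.6 in.
Transfer each piece to the centroidal x-axis using Ī + A·d² with d = y − 2.6:
  web: d = 0 in → contributes +8.202 in⁴
  top flange (beyond web): d = 2.45 in → contributes +6.671 in⁴
  bottom flange (beyond web): d = -2.45 in → contributes +6.671 in⁴
Total I = 21.54 in⁴.
For the y-axis: x̄ = 1.183 in.
Repeating about the centroidal y-axis gives I_y = 9.356 in⁴.
Polar second moment: J = I_x + I_y = 30.9 in⁴.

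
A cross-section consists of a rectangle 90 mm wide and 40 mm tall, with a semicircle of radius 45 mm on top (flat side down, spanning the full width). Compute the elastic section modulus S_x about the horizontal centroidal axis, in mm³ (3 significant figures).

Decompose the section into non-overlapping parts with the origin at the bottom-left of its bounding rectangle.
Rectangular body: 90 × 40, A = 3 600 mm², y = 20 mm, Ī = 480 000 mm⁴.
Semicircular cap: semicircle r = 45, A = 3180.9 mm², y = 59.099 mm, Ī = 450 072 mm⁴.
Centroid: ȳ = ΣA·y / ΣA = 38.341 mm.
Transfer each piece to the horizontal centroidal axis using Ī + A·d² with d = y − 38.341:
  rectangular body: d = -18.341 mm → contributes +1 691 002 mm⁴
  semicircular cap: d = 20.758 mm → contributes +1 820 645 mm⁴
Total I = 3 511 647 mm⁴.
Extreme fibre distance c = 46.659 mm; S = I/c = 75 262 mm³.

S_x ≈ 7.53 × 10⁴ mm³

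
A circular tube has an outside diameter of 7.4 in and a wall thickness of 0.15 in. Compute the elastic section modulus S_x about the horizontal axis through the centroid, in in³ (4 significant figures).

S_x ≈ 6.069 in³

Break the section into simple shapes (no overlaps), measuring from the bottom-left corner of the bounding box.
Outer circle: ⌀7.4, A = 43.0084 in², y = 3.7 in, Ī = 147.196 in⁴.
Bore (subtracted): ⌀7.1, A = 39.5919 in², y = 3.7 in, Ī = 124.739 in⁴.
By symmetry the centroid is at mid-height, ȳ = 3.7 in.
All pieces are centred on the horizontal axis through the centroid, so I = ΣĪ (holes subtracted) = 22.457 in⁴.
Extreme fibre distance c = 3.7 in; S = I/c = 6.06945 in³.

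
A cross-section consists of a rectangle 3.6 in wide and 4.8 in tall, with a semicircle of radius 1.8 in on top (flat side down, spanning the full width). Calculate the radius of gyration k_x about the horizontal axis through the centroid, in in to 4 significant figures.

k_x ≈ 1.815 in

Decompose the section into non-overlapping parts with the origin at the bottom-left of its bounding rectangle.
Rectangular body: 3.6 × 4.8, A = 17.28 in², y = 2.4 in, Ī = 33.1776 in⁴.
Semicircular cap: semicircle r = 1.8, A = 5.08938 in², y = 5.56394 in, Ī = 1.15218 in⁴.
Centroid: ȳ = ΣA·y / ΣA = 3.11985 in.
Transfer each piece to the horizontal axis through the centroid using Ī + A·d² with d = y − 3.11985:
  rectangular body: d = -0.719846 in → contributes +42.1317 in⁴
  semicircular cap: d = 2.4441 in → contributes +31.5542 in⁴
Total I = 73.6859 in⁴.
Radius of gyration: k = √(I/A) = √(73.6859 / 22.3694) = 1.81495 in.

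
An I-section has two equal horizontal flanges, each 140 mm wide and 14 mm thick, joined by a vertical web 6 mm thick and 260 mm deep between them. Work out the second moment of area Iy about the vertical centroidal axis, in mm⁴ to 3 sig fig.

Iy ≈ 6.41 × 10⁶ mm⁴

Split into non-overlapping primitives; take the origin at the lower-left of the bounding box.
Bottom flange: 140 × 14, A = 1 960 mm², x = 70 mm, Ī = 3 201 333 mm⁴.
Web: 6 × 260, A = 1 560 mm², x = 70 mm, Ī = 4 680 mm⁴.
Top flange: 140 × 14, A = 1 960 mm², x = 70 mm, Ī = 3 201 333 mm⁴.
By symmetry the centroid is at mid-width, x̄ = 70 mm.
All pieces are centred on the vertical centroidal axis, so I = ΣĪ = 6 407 347 mm⁴.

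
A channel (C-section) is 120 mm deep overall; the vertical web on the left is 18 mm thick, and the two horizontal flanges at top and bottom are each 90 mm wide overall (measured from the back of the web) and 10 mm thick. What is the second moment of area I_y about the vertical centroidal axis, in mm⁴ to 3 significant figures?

Decompose the section into non-overlapping parts with the origin at the bottom-left of its bounding rectangle.
Web: 18 × 120, A = 2 160 mm², x = 9 mm, Ī = 58 320 mm⁴.
Top flange (beyond web): 72 × 10, A = 720 mm², x = 54 mm, Ī = 311 040 mm⁴.
Bottom flange (beyond web): 72 × 10, A = 720 mm², x = 54 mm, Ī = 311 040 mm⁴.
Centroid: x̄ = ΣA·x / ΣA = 27 mm.
Transfer each piece to the vertical centroidal axis using Ī + A·d² with d = x − 27:
  web: d = -18 mm → contributes +758 160 mm⁴
  top flange (beyond web): d = 27 mm → contributes +835 920 mm⁴
  bottom flange (beyond web): d = 27 mm → contributes +835 920 mm⁴
Total I = 2 430 000 mm⁴.

I_y ≈ 2.43 × 10⁶ mm⁴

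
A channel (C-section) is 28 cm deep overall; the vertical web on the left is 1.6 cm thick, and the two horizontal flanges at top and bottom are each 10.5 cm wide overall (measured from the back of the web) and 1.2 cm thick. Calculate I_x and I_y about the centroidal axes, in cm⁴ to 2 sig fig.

Break the section into simple shapes (no overlaps), measuring from the bottom-left corner of the bounding box.
Web: 1.6 × 28, A = 44.8 cm², y = 14 cm, Ī = 2 927 cm⁴.
Top flange (beyond web): 8.9 × 1.2, A = 10.68 cm², y = 27.4 cm, Ī = 1.282 cm⁴.
Bottom flange (beyond web): 8.9 × 1.2, A = 10.68 cm², y = 0.6 cm, Ī = 1.282 cm⁴.
By symmetry the centroid is at mid-height, ȳ = 14 cm.
Transfer each piece to the centroidal x-axis using Ī + A·d² with d = y − 14:
  web: d = 0 cm → contributes +2 927 cm⁴
  top flange (beyond web): d = 13.4 cm → contributes +1 919 cm⁴
  bottom flange (beyond web): d = -13.4 cm → contributes +1 919 cm⁴
Total I = 6 765 cm⁴.
For the y-axis: x̄ = 2.495 cm.
Repeating about the centroidal y-axis gives I_y = 549.2 cm⁴.

I_x ≈ 6800 cm⁴, I_y ≈ 550 cm⁴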